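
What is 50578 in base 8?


Divide by 8 repeatedly:
50578 ÷ 8 = 6322 remainder 2
6322 ÷ 8 = 790 remainder 2
790 ÷ 8 = 98 remainder 6
98 ÷ 8 = 12 remainder 2
12 ÷ 8 = 1 remainder 4
1 ÷ 8 = 0 remainder 1
Reading remainders bottom-up:
= 0o142622


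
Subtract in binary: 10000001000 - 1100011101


Align and subtract column by column (LSB to MSB, borrowing when needed):
  10000001000
- 01100011101
  -----------
  col 0: (0 - 0 borrow-in) - 1 → borrow from next column: (0+2) - 1 = 1, borrow out 1
  col 1: (0 - 1 borrow-in) - 0 → borrow from next column: (-1+2) - 0 = 1, borrow out 1
  col 2: (0 - 1 borrow-in) - 1 → borrow from next column: (-1+2) - 1 = 0, borrow out 1
  col 3: (1 - 1 borrow-in) - 1 → borrow from next column: (0+2) - 1 = 1, borrow out 1
  col 4: (0 - 1 borrow-in) - 1 → borrow from next column: (-1+2) - 1 = 0, borrow out 1
  col 5: (0 - 1 borrow-in) - 0 → borrow from next column: (-1+2) - 0 = 1, borrow out 1
  col 6: (0 - 1 borrow-in) - 0 → borrow from next column: (-1+2) - 0 = 1, borrow out 1
  col 7: (0 - 1 borrow-in) - 0 → borrow from next column: (-1+2) - 0 = 1, borrow out 1
  col 8: (0 - 1 borrow-in) - 1 → borrow from next column: (-1+2) - 1 = 0, borrow out 1
  col 9: (0 - 1 borrow-in) - 1 → borrow from next column: (-1+2) - 1 = 0, borrow out 1
  col 10: (1 - 1 borrow-in) - 0 → 0 - 0 = 0, borrow out 0
Reading bits MSB→LSB: 00011101011
Strip leading zeros: 11101011
= 11101011


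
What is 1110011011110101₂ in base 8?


Group into 3-bit groups: 001110011011110101
  001 = 1
  110 = 6
  011 = 3
  011 = 3
  110 = 6
  101 = 5
= 0o163365


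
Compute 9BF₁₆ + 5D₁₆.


Align and add column by column (LSB to MSB, each column mod 16 with carry):
  09BF
+ 005D
  ----
  col 0: F(15) + D(13) + 0 (carry in) = 28 → C(12), carry out 1
  col 1: B(11) + 5(5) + 1 (carry in) = 17 → 1(1), carry out 1
  col 2: 9(9) + 0(0) + 1 (carry in) = 10 → A(10), carry out 0
  col 3: 0(0) + 0(0) + 0 (carry in) = 0 → 0(0), carry out 0
Reading digits MSB→LSB: 0A1C
Strip leading zeros: A1C
= 0xA1C


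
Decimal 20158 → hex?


Divide by 16 repeatedly:
20158 ÷ 16 = 1259 remainder 14 (E)
1259 ÷ 16 = 78 remainder 11 (B)
78 ÷ 16 = 4 remainder 14 (E)
4 ÷ 16 = 0 remainder 4 (4)
Reading remainders bottom-up:
= 0x4EBE


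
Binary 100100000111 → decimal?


Positional values:
Bit 0: 1 × 2^0 = 1
Bit 1: 1 × 2^1 = 2
Bit 2: 1 × 2^2 = 4
Bit 8: 1 × 2^8 = 256
Bit 11: 1 × 2^11 = 2048
Sum = 1 + 2 + 4 + 256 + 2048
= 2311


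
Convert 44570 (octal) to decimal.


Positional values:
Position 0: 0 × 8^0 = 0
Position 1: 7 × 8^1 = 56
Position 2: 5 × 8^2 = 320
Position 3: 4 × 8^3 = 2048
Position 4: 4 × 8^4 = 16384
Sum = 0 + 56 + 320 + 2048 + 16384
= 18808


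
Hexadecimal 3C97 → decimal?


Positional values:
Position 0: 7 × 16^0 = 7 × 1 = 7
Position 1: 9 × 16^1 = 9 × 16 = 144
Position 2: C × 16^2 = 12 × 256 = 3072
Position 3: 3 × 16^3 = 3 × 4096 = 12288
Sum = 7 + 144 + 3072 + 12288
= 15511


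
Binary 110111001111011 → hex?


Group into 4-bit nibbles: 0110111001111011
  0110 = 6
  1110 = E
  0111 = 7
  1011 = B
= 0x6E7B


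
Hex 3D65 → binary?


Each hex digit → 4 binary bits:
  3 = 0011
  D = 1101
  6 = 0110
  5 = 0101
Concatenate: 0011 1101 0110 0101
= 0011110101100101


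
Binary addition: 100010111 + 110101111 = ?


Align and add column by column (LSB to MSB, carry propagating):
  0100010111
+ 0110101111
  ----------
  col 0: 1 + 1 + 0 (carry in) = 2 → bit 0, carry out 1
  col 1: 1 + 1 + 1 (carry in) = 3 → bit 1, carry out 1
  col 2: 1 + 1 + 1 (carry in) = 3 → bit 1, carry out 1
  col 3: 0 + 1 + 1 (carry in) = 2 → bit 0, carry out 1
  col 4: 1 + 0 + 1 (carry in) = 2 → bit 0, carry out 1
  col 5: 0 + 1 + 1 (carry in) = 2 → bit 0, carry out 1
  col 6: 0 + 0 + 1 (carry in) = 1 → bit 1, carry out 0
  col 7: 0 + 1 + 0 (carry in) = 1 → bit 1, carry out 0
  col 8: 1 + 1 + 0 (carry in) = 2 → bit 0, carry out 1
  col 9: 0 + 0 + 1 (carry in) = 1 → bit 1, carry out 0
Reading bits MSB→LSB: 1011000110
Strip leading zeros: 1011000110
= 1011000110


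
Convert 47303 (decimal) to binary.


Divide by 2 repeatedly:
47303 ÷ 2 = 23651 remainder 1
23651 ÷ 2 = 11825 remainder 1
11825 ÷ 2 = 5912 remainder 1
5912 ÷ 2 = 2956 remainder 0
2956 ÷ 2 = 1478 remainder 0
1478 ÷ 2 = 739 remainder 0
739 ÷ 2 = 369 remainder 1
369 ÷ 2 = 184 remainder 1
184 ÷ 2 = 92 remainder 0
92 ÷ 2 = 46 remainder 0
46 ÷ 2 = 23 remainder 0
23 ÷ 2 = 11 remainder 1
11 ÷ 2 = 5 remainder 1
5 ÷ 2 = 2 remainder 1
2 ÷ 2 = 1 remainder 0
1 ÷ 2 = 0 remainder 1
Reading remainders bottom-up:
= 1011100011000111


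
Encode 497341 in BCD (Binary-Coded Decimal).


Each digit → 4-bit binary:
  4 → 0100
  9 → 1001
  7 → 0111
  3 → 0011
  4 → 0100
  1 → 0001
= 0100 1001 0111 0011 0100 0001


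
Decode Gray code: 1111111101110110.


Gray code: 1111111101110110
MSB stays the same: 1
Each subsequent bit = prev_binary XOR current_gray:
  B[1] = 1 XOR 1 = 0
  B[2] = 0 XOR 1 = 1
  B[3] = 1 XOR 1 = 0
  B[4] = 0 XOR 1 = 1
  B[5] = 1 XOR 1 = 0
  B[6] = 0 XOR 1 = 1
  B[7] = 1 XOR 1 = 0
  B[8] = 0 XOR 0 = 0
  B[9] = 0 XOR 1 = 1
  B[10] = 1 XOR 1 = 0
  B[11] = 0 XOR 1 = 1
  B[12] = 1 XOR 0 = 1
  B[13] = 1 XOR 1 = 0
  B[14] = 0 XOR 1 = 1
  B[15] = 1 XOR 0 = 1
= 1010101001011011 (43611 decimal)


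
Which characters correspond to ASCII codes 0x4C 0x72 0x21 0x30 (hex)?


Codes (hex): 0x4C 0x72 0x21 0x30
Per-code ASCII lookup:
  0x4C = 76  (range 65-90: uppercase, 76 - 65 = 11) → 'L'
  0x72 = 114  (range 97-122: lowercase, 114 - 97 = 17) → 'r'
  0x21 = 33  (special character) → '!'
  0x30 = 48  (range 48-57: digits, 48 - 48 = 0) → '0'
= 'Lr!0'


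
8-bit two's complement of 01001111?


Original: 01001111
Step 1 - Invert all bits: 10110000
Step 2 - Add 1: 10110000 + 1
= 10110001 (represents -79)


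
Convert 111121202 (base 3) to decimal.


Positional values (base 3):
  2 × 3^0 = 2 × 1 = 2
  0 × 3^1 = 0 × 3 = 0
  2 × 3^2 = 2 × 9 = 18
  1 × 3^3 = 1 × 27 = 27
  2 × 3^4 = 2 × 81 = 162
  1 × 3^5 = 1 × 243 = 243
  1 × 3^6 = 1 × 729 = 729
  1 × 3^7 = 1 × 2187 = 2187
  1 × 3^8 = 1 × 6561 = 6561
Sum = 2 + 0 + 18 + 27 + 162 + 243 + 729 + 2187 + 6561
= 9929


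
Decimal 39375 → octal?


Divide by 8 repeatedly:
39375 ÷ 8 = 4921 remainder 7
4921 ÷ 8 = 615 remainder 1
615 ÷ 8 = 76 remainder 7
76 ÷ 8 = 9 remainder 4
9 ÷ 8 = 1 remainder 1
1 ÷ 8 = 0 remainder 1
Reading remainders bottom-up:
= 0o114717


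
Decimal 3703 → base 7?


Divide by 7 repeatedly:
3703 ÷ 7 = 529 remainder 0
529 ÷ 7 = 75 remainder 4
75 ÷ 7 = 10 remainder 5
10 ÷ 7 = 1 remainder 3
1 ÷ 7 = 0 remainder 1
Reading remainders bottom-up:
= 13540


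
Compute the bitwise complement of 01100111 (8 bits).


Original: 01100111
Invert all bits:
  bit 0: 0 → 1
  bit 1: 1 → 0
  bit 2: 1 → 0
  bit 3: 0 → 1
  bit 4: 0 → 1
  bit 5: 1 → 0
  bit 6: 1 → 0
  bit 7: 1 → 0
= 10011000


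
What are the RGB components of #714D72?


Hex: #714D72
R = 71₁₆ = 113
G = 4D₁₆ = 77
B = 72₁₆ = 114
= RGB(113, 77, 114)


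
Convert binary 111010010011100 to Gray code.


Binary: 111010010011100
Gray code: G = B XOR (B >> 1)
B >> 1 = 011101001001110
111010010011100 XOR 011101001001110:
  1 XOR 0 = 1
  1 XOR 1 = 0
  1 XOR 1 = 0
  0 XOR 1 = 1
  1 XOR 0 = 1
  0 XOR 1 = 1
  0 XOR 0 = 0
  1 XOR 0 = 1
  0 XOR 1 = 1
  0 XOR 0 = 0
  1 XOR 0 = 1
  1 XOR 1 = 0
  1 XOR 1 = 0
  0 XOR 1 = 1
  0 XOR 0 = 0
= 100111011010010


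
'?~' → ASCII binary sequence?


String: '?~'  (2 characters)
Per-character ASCII lookup:
  '?': special character: '?' = 63 → 111111
  '~': special character: '~' = 126 → 1111110
= 111111 1111110


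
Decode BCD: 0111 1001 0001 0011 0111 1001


Each 4-bit group → digit:
  0111 → 7
  1001 → 9
  0001 → 1
  0011 → 3
  0111 → 7
  1001 → 9
= 791379


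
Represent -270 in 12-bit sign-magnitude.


Sign bit: 1 (negative)
Magnitude: 270 = 00100001110
= 100100001110


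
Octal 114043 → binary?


Each octal digit → 3 binary bits:
  1 = 001
  1 = 001
  4 = 100
  0 = 000
  4 = 100
  3 = 011
Concatenate: 001 001 100 000 100 011
= 001001100000100011


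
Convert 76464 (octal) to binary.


Each octal digit → 3 binary bits:
  7 = 111
  6 = 110
  4 = 100
  6 = 110
  4 = 100
Concatenate: 111 110 100 110 100
= 111110100110100


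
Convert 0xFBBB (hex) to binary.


Each hex digit → 4 binary bits:
  F = 1111
  B = 1011
  B = 1011
  B = 1011
Concatenate: 1111 1011 1011 1011
= 1111101110111011


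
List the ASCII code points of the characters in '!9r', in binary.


String: '!9r'  (3 characters)
Per-character ASCII lookup:
  '!': special character: '!' = 33 → 100001
  '9': digits start at 48: '9' = 48 + 9 = 57 → 111001
  'r': lowercase starts at 97: 'r' = 97 + 17 = 114 → 1110010
= 100001 111001 1110010


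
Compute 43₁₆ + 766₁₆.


Align and add column by column (LSB to MSB, each column mod 16 with carry):
  0043
+ 0766
  ----
  col 0: 3(3) + 6(6) + 0 (carry in) = 9 → 9(9), carry out 0
  col 1: 4(4) + 6(6) + 0 (carry in) = 10 → A(10), carry out 0
  col 2: 0(0) + 7(7) + 0 (carry in) = 7 → 7(7), carry out 0
  col 3: 0(0) + 0(0) + 0 (carry in) = 0 → 0(0), carry out 0
Reading digits MSB→LSB: 07A9
Strip leading zeros: 7A9
= 0x7A9


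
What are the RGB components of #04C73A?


Hex: #04C73A
R = 04₁₆ = 4
G = C7₁₆ = 199
B = 3A₁₆ = 58
= RGB(4, 199, 58)


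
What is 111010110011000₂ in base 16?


Group into 4-bit nibbles: 0111010110011000
  0111 = 7
  0101 = 5
  1001 = 9
  1000 = 8
= 0x7598


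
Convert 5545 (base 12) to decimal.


Positional values (base 12):
  5 × 12^0 = 5 × 1 = 5
  4 × 12^1 = 4 × 12 = 48
  5 × 12^2 = 5 × 144 = 720
  5 × 12^3 = 5 × 1728 = 8640
Sum = 5 + 48 + 720 + 8640
= 9413


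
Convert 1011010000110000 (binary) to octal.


Group into 3-bit groups: 001011010000110000
  001 = 1
  011 = 3
  010 = 2
  000 = 0
  110 = 6
  000 = 0
= 0o132060


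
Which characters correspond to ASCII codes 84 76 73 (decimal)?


Codes (decimal): 84 76 73
Per-code ASCII lookup:
  84  (range 65-90: uppercase, 84 - 65 = 19) → 'T'
  76  (range 65-90: uppercase, 76 - 65 = 11) → 'L'
  73  (range 65-90: uppercase, 73 - 65 = 8) → 'I'
= 'TLI'


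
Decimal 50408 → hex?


Divide by 16 repeatedly:
50408 ÷ 16 = 3150 remainder 8 (8)
3150 ÷ 16 = 196 remainder 14 (E)
196 ÷ 16 = 12 remainder 4 (4)
12 ÷ 16 = 0 remainder 12 (C)
Reading remainders bottom-up:
= 0xC4E8


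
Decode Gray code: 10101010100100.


Gray code: 10101010100100
MSB stays the same: 1
Each subsequent bit = prev_binary XOR current_gray:
  B[1] = 1 XOR 0 = 1
  B[2] = 1 XOR 1 = 0
  B[3] = 0 XOR 0 = 0
  B[4] = 0 XOR 1 = 1
  B[5] = 1 XOR 0 = 1
  B[6] = 1 XOR 1 = 0
  B[7] = 0 XOR 0 = 0
  B[8] = 0 XOR 1 = 1
  B[9] = 1 XOR 0 = 1
  B[10] = 1 XOR 0 = 1
  B[11] = 1 XOR 1 = 0
  B[12] = 0 XOR 0 = 0
  B[13] = 0 XOR 0 = 0
= 11001100111000 (13112 decimal)


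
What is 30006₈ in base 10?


Positional values:
Position 0: 6 × 8^0 = 6
Position 1: 0 × 8^1 = 0
Position 2: 0 × 8^2 = 0
Position 3: 0 × 8^3 = 0
Position 4: 3 × 8^4 = 12288
Sum = 6 + 0 + 0 + 0 + 12288
= 12294


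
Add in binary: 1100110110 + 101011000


Align and add column by column (LSB to MSB, carry propagating):
  01100110110
+ 00101011000
  -----------
  col 0: 0 + 0 + 0 (carry in) = 0 → bit 0, carry out 0
  col 1: 1 + 0 + 0 (carry in) = 1 → bit 1, carry out 0
  col 2: 1 + 0 + 0 (carry in) = 1 → bit 1, carry out 0
  col 3: 0 + 1 + 0 (carry in) = 1 → bit 1, carry out 0
  col 4: 1 + 1 + 0 (carry in) = 2 → bit 0, carry out 1
  col 5: 1 + 0 + 1 (carry in) = 2 → bit 0, carry out 1
  col 6: 0 + 1 + 1 (carry in) = 2 → bit 0, carry out 1
  col 7: 0 + 0 + 1 (carry in) = 1 → bit 1, carry out 0
  col 8: 1 + 1 + 0 (carry in) = 2 → bit 0, carry out 1
  col 9: 1 + 0 + 1 (carry in) = 2 → bit 0, carry out 1
  col 10: 0 + 0 + 1 (carry in) = 1 → bit 1, carry out 0
Reading bits MSB→LSB: 10010001110
Strip leading zeros: 10010001110
= 10010001110


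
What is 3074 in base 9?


Divide by 9 repeatedly:
3074 ÷ 9 = 341 remainder 5
341 ÷ 9 = 37 remainder 8
37 ÷ 9 = 4 remainder 1
4 ÷ 9 = 0 remainder 4
Reading remainders bottom-up:
= 4185


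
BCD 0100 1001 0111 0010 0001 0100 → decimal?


Each 4-bit group → digit:
  0100 → 4
  1001 → 9
  0111 → 7
  0010 → 2
  0001 → 1
  0100 → 4
= 497214


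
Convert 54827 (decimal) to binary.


Divide by 2 repeatedly:
54827 ÷ 2 = 27413 remainder 1
27413 ÷ 2 = 13706 remainder 1
13706 ÷ 2 = 6853 remainder 0
6853 ÷ 2 = 3426 remainder 1
3426 ÷ 2 = 1713 remainder 0
1713 ÷ 2 = 856 remainder 1
856 ÷ 2 = 428 remainder 0
428 ÷ 2 = 214 remainder 0
214 ÷ 2 = 107 remainder 0
107 ÷ 2 = 53 remainder 1
53 ÷ 2 = 26 remainder 1
26 ÷ 2 = 13 remainder 0
13 ÷ 2 = 6 remainder 1
6 ÷ 2 = 3 remainder 0
3 ÷ 2 = 1 remainder 1
1 ÷ 2 = 0 remainder 1
Reading remainders bottom-up:
= 1101011000101011


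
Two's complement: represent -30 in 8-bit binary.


Original: 00011110
Step 1 - Invert all bits: 11100001
Step 2 - Add 1: 11100001 + 1
= 11100010 (represents -30)


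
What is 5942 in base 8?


Divide by 8 repeatedly:
5942 ÷ 8 = 742 remainder 6
742 ÷ 8 = 92 remainder 6
92 ÷ 8 = 11 remainder 4
11 ÷ 8 = 1 remainder 3
1 ÷ 8 = 0 remainder 1
Reading remainders bottom-up:
= 0o13466


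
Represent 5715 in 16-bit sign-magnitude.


Sign bit: 0 (positive)
Magnitude: 5715 = 001011001010011
= 0001011001010011


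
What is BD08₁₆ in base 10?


Positional values:
Position 0: 8 × 16^0 = 8 × 1 = 8
Position 1: 0 × 16^1 = 0 × 16 = 0
Position 2: D × 16^2 = 13 × 256 = 3328
Position 3: B × 16^3 = 11 × 4096 = 45056
Sum = 8 + 0 + 3328 + 45056
= 48392


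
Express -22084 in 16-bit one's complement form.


Original: 0101011001000100
Invert all bits:
  bit 0: 0 → 1
  bit 1: 1 → 0
  bit 2: 0 → 1
  bit 3: 1 → 0
  bit 4: 0 → 1
  bit 5: 1 → 0
  bit 6: 1 → 0
  bit 7: 0 → 1
  bit 8: 0 → 1
  bit 9: 1 → 0
  bit 10: 0 → 1
  bit 11: 0 → 1
  bit 12: 0 → 1
  bit 13: 1 → 0
  bit 14: 0 → 1
  bit 15: 0 → 1
= 1010100110111011


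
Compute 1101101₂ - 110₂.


Align and subtract column by column (LSB to MSB, borrowing when needed):
  1101101
- 0000110
  -------
  col 0: (1 - 0 borrow-in) - 0 → 1 - 0 = 1, borrow out 0
  col 1: (0 - 0 borrow-in) - 1 → borrow from next column: (0+2) - 1 = 1, borrow out 1
  col 2: (1 - 1 borrow-in) - 1 → borrow from next column: (0+2) - 1 = 1, borrow out 1
  col 3: (1 - 1 borrow-in) - 0 → 0 - 0 = 0, borrow out 0
  col 4: (0 - 0 borrow-in) - 0 → 0 - 0 = 0, borrow out 0
  col 5: (1 - 0 borrow-in) - 0 → 1 - 0 = 1, borrow out 0
  col 6: (1 - 0 borrow-in) - 0 → 1 - 0 = 1, borrow out 0
Reading bits MSB→LSB: 1100111
Strip leading zeros: 1100111
= 1100111


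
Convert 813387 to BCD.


Each digit → 4-bit binary:
  8 → 1000
  1 → 0001
  3 → 0011
  3 → 0011
  8 → 1000
  7 → 0111
= 1000 0001 0011 0011 1000 0111


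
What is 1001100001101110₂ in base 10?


Positional values:
Bit 1: 1 × 2^1 = 2
Bit 2: 1 × 2^2 = 4
Bit 3: 1 × 2^3 = 8
Bit 5: 1 × 2^5 = 32
Bit 6: 1 × 2^6 = 64
Bit 11: 1 × 2^11 = 2048
Bit 12: 1 × 2^12 = 4096
Bit 15: 1 × 2^15 = 32768
Sum = 2 + 4 + 8 + 32 + 64 + 2048 + 4096 + 32768
= 39022


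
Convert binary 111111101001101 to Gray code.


Binary: 111111101001101
Gray code: G = B XOR (B >> 1)
B >> 1 = 011111110100110
111111101001101 XOR 011111110100110:
  1 XOR 0 = 1
  1 XOR 1 = 0
  1 XOR 1 = 0
  1 XOR 1 = 0
  1 XOR 1 = 0
  1 XOR 1 = 0
  1 XOR 1 = 0
  0 XOR 1 = 1
  1 XOR 0 = 1
  0 XOR 1 = 1
  0 XOR 0 = 0
  1 XOR 0 = 1
  1 XOR 1 = 0
  0 XOR 1 = 1
  1 XOR 0 = 1
= 100000011101011


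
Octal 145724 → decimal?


Positional values:
Position 0: 4 × 8^0 = 4
Position 1: 2 × 8^1 = 16
Position 2: 7 × 8^2 = 448
Position 3: 5 × 8^3 = 2560
Position 4: 4 × 8^4 = 16384
Position 5: 1 × 8^5 = 32768
Sum = 4 + 16 + 448 + 2560 + 16384 + 32768
= 52180


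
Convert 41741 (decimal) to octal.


Divide by 8 repeatedly:
41741 ÷ 8 = 5217 remainder 5
5217 ÷ 8 = 652 remainder 1
652 ÷ 8 = 81 remainder 4
81 ÷ 8 = 10 remainder 1
10 ÷ 8 = 1 remainder 2
1 ÷ 8 = 0 remainder 1
Reading remainders bottom-up:
= 0o121415


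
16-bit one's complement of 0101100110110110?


Original: 0101100110110110
Invert all bits:
  bit 0: 0 → 1
  bit 1: 1 → 0
  bit 2: 0 → 1
  bit 3: 1 → 0
  bit 4: 1 → 0
  bit 5: 0 → 1
  bit 6: 0 → 1
  bit 7: 1 → 0
  bit 8: 1 → 0
  bit 9: 0 → 1
  bit 10: 1 → 0
  bit 11: 1 → 0
  bit 12: 0 → 1
  bit 13: 1 → 0
  bit 14: 1 → 0
  bit 15: 0 → 1
= 1010011001001001


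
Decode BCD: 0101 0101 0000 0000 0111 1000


Each 4-bit group → digit:
  0101 → 5
  0101 → 5
  0000 → 0
  0000 → 0
  0111 → 7
  1000 → 8
= 550078


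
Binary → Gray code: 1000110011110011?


Binary: 1000110011110011
Gray code: G = B XOR (B >> 1)
B >> 1 = 0100011001111001
1000110011110011 XOR 0100011001111001:
  1 XOR 0 = 1
  0 XOR 1 = 1
  0 XOR 0 = 0
  0 XOR 0 = 0
  1 XOR 0 = 1
  1 XOR 1 = 0
  0 XOR 1 = 1
  0 XOR 0 = 0
  1 XOR 0 = 1
  1 XOR 1 = 0
  1 XOR 1 = 0
  1 XOR 1 = 0
  0 XOR 1 = 1
  0 XOR 0 = 0
  1 XOR 0 = 1
  1 XOR 1 = 0
= 1100101010001010


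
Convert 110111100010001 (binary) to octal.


Group into 3-bit groups: 110111100010001
  110 = 6
  111 = 7
  100 = 4
  010 = 2
  001 = 1
= 0o67421


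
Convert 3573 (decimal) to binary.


Divide by 2 repeatedly:
3573 ÷ 2 = 1786 remainder 1
1786 ÷ 2 = 893 remainder 0
893 ÷ 2 = 446 remainder 1
446 ÷ 2 = 223 remainder 0
223 ÷ 2 = 111 remainder 1
111 ÷ 2 = 55 remainder 1
55 ÷ 2 = 27 remainder 1
27 ÷ 2 = 13 remainder 1
13 ÷ 2 = 6 remainder 1
6 ÷ 2 = 3 remainder 0
3 ÷ 2 = 1 remainder 1
1 ÷ 2 = 0 remainder 1
Reading remainders bottom-up:
= 110111110101


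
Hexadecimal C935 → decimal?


Positional values:
Position 0: 5 × 16^0 = 5 × 1 = 5
Position 1: 3 × 16^1 = 3 × 16 = 48
Position 2: 9 × 16^2 = 9 × 256 = 2304
Position 3: C × 16^3 = 12 × 4096 = 49152
Sum = 5 + 48 + 2304 + 49152
= 51509


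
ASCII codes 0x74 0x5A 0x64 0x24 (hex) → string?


Codes (hex): 0x74 0x5A 0x64 0x24
Per-code ASCII lookup:
  0x74 = 116  (range 97-122: lowercase, 116 - 97 = 19) → 't'
  0x5A = 90  (range 65-90: uppercase, 90 - 65 = 25) → 'Z'
  0x64 = 100  (range 97-122: lowercase, 100 - 97 = 3) → 'd'
  0x24 = 36  (special character) → '$'
= 'tZd$'


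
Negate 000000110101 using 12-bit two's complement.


Original: 000000110101
Step 1 - Invert all bits: 111111001010
Step 2 - Add 1: 111111001010 + 1
= 111111001011 (represents -53)


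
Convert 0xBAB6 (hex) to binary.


Each hex digit → 4 binary bits:
  B = 1011
  A = 1010
  B = 1011
  6 = 0110
Concatenate: 1011 1010 1011 0110
= 1011101010110110


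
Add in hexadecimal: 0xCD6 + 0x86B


Align and add column by column (LSB to MSB, each column mod 16 with carry):
  0CD6
+ 086B
  ----
  col 0: 6(6) + B(11) + 0 (carry in) = 17 → 1(1), carry out 1
  col 1: D(13) + 6(6) + 1 (carry in) = 20 → 4(4), carry out 1
  col 2: C(12) + 8(8) + 1 (carry in) = 21 → 5(5), carry out 1
  col 3: 0(0) + 0(0) + 1 (carry in) = 1 → 1(1), carry out 0
Reading digits MSB→LSB: 1541
Strip leading zeros: 1541
= 0x1541


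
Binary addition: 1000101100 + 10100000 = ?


Align and add column by column (LSB to MSB, carry propagating):
  01000101100
+ 00010100000
  -----------
  col 0: 0 + 0 + 0 (carry in) = 0 → bit 0, carry out 0
  col 1: 0 + 0 + 0 (carry in) = 0 → bit 0, carry out 0
  col 2: 1 + 0 + 0 (carry in) = 1 → bit 1, carry out 0
  col 3: 1 + 0 + 0 (carry in) = 1 → bit 1, carry out 0
  col 4: 0 + 0 + 0 (carry in) = 0 → bit 0, carry out 0
  col 5: 1 + 1 + 0 (carry in) = 2 → bit 0, carry out 1
  col 6: 0 + 0 + 1 (carry in) = 1 → bit 1, carry out 0
  col 7: 0 + 1 + 0 (carry in) = 1 → bit 1, carry out 0
  col 8: 0 + 0 + 0 (carry in) = 0 → bit 0, carry out 0
  col 9: 1 + 0 + 0 (carry in) = 1 → bit 1, carry out 0
  col 10: 0 + 0 + 0 (carry in) = 0 → bit 0, carry out 0
Reading bits MSB→LSB: 01011001100
Strip leading zeros: 1011001100
= 1011001100


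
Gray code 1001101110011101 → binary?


Gray code: 1001101110011101
MSB stays the same: 1
Each subsequent bit = prev_binary XOR current_gray:
  B[1] = 1 XOR 0 = 1
  B[2] = 1 XOR 0 = 1
  B[3] = 1 XOR 1 = 0
  B[4] = 0 XOR 1 = 1
  B[5] = 1 XOR 0 = 1
  B[6] = 1 XOR 1 = 0
  B[7] = 0 XOR 1 = 1
  B[8] = 1 XOR 1 = 0
  B[9] = 0 XOR 0 = 0
  B[10] = 0 XOR 0 = 0
  B[11] = 0 XOR 1 = 1
  B[12] = 1 XOR 1 = 0
  B[13] = 0 XOR 1 = 1
  B[14] = 1 XOR 0 = 1
  B[15] = 1 XOR 1 = 0
= 1110110100010110 (60694 decimal)


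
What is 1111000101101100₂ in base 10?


Positional values:
Bit 2: 1 × 2^2 = 4
Bit 3: 1 × 2^3 = 8
Bit 5: 1 × 2^5 = 32
Bit 6: 1 × 2^6 = 64
Bit 8: 1 × 2^8 = 256
Bit 12: 1 × 2^12 = 4096
Bit 13: 1 × 2^13 = 8192
Bit 14: 1 × 2^14 = 16384
Bit 15: 1 × 2^15 = 32768
Sum = 4 + 8 + 32 + 64 + 256 + 4096 + 8192 + 16384 + 32768
= 61804


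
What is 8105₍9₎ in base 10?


Positional values (base 9):
  5 × 9^0 = 5 × 1 = 5
  0 × 9^1 = 0 × 9 = 0
  1 × 9^2 = 1 × 81 = 81
  8 × 9^3 = 8 × 729 = 5832
Sum = 5 + 0 + 81 + 5832
= 5918


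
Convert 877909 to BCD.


Each digit → 4-bit binary:
  8 → 1000
  7 → 0111
  7 → 0111
  9 → 1001
  0 → 0000
  9 → 1001
= 1000 0111 0111 1001 0000 1001


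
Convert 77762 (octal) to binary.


Each octal digit → 3 binary bits:
  7 = 111
  7 = 111
  7 = 111
  6 = 110
  2 = 010
Concatenate: 111 111 111 110 010
= 111111111110010


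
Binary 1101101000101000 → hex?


Group into 4-bit nibbles: 1101101000101000
  1101 = D
  1010 = A
  0010 = 2
  1000 = 8
= 0xDA28


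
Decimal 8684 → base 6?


Divide by 6 repeatedly:
8684 ÷ 6 = 1447 remainder 2
1447 ÷ 6 = 241 remainder 1
241 ÷ 6 = 40 remainder 1
40 ÷ 6 = 6 remainder 4
6 ÷ 6 = 1 remainder 0
1 ÷ 6 = 0 remainder 1
Reading remainders bottom-up:
= 104112


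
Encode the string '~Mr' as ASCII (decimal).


String: '~Mr'  (3 characters)
Per-character ASCII lookup:
  '~': special character: '~' = 126
  'M': uppercase starts at 65: 'M' = 65 + 12 = 77
  'r': lowercase starts at 97: 'r' = 97 + 17 = 114
= 126 77 114


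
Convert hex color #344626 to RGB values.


Hex: #344626
R = 34₁₆ = 52
G = 46₁₆ = 70
B = 26₁₆ = 38
= RGB(52, 70, 38)


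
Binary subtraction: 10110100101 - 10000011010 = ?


Align and subtract column by column (LSB to MSB, borrowing when needed):
  10110100101
- 10000011010
  -----------
  col 0: (1 - 0 borrow-in) - 0 → 1 - 0 = 1, borrow out 0
  col 1: (0 - 0 borrow-in) - 1 → borrow from next column: (0+2) - 1 = 1, borrow out 1
  col 2: (1 - 1 borrow-in) - 0 → 0 - 0 = 0, borrow out 0
  col 3: (0 - 0 borrow-in) - 1 → borrow from next column: (0+2) - 1 = 1, borrow out 1
  col 4: (0 - 1 borrow-in) - 1 → borrow from next column: (-1+2) - 1 = 0, borrow out 1
  col 5: (1 - 1 borrow-in) - 0 → 0 - 0 = 0, borrow out 0
  col 6: (0 - 0 borrow-in) - 0 → 0 - 0 = 0, borrow out 0
  col 7: (1 - 0 borrow-in) - 0 → 1 - 0 = 1, borrow out 0
  col 8: (1 - 0 borrow-in) - 0 → 1 - 0 = 1, borrow out 0
  col 9: (0 - 0 borrow-in) - 0 → 0 - 0 = 0, borrow out 0
  col 10: (1 - 0 borrow-in) - 1 → 1 - 1 = 0, borrow out 0
Reading bits MSB→LSB: 00110001011
Strip leading zeros: 110001011
= 110001011


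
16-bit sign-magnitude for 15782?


Sign bit: 0 (positive)
Magnitude: 15782 = 011110110100110
= 0011110110100110


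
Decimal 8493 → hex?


Divide by 16 repeatedly:
8493 ÷ 16 = 530 remainder 13 (D)
530 ÷ 16 = 33 remainder 2 (2)
33 ÷ 16 = 2 remainder 1 (1)
2 ÷ 16 = 0 remainder 2 (2)
Reading remainders bottom-up:
= 0x212D


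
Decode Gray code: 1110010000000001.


Gray code: 1110010000000001
MSB stays the same: 1
Each subsequent bit = prev_binary XOR current_gray:
  B[1] = 1 XOR 1 = 0
  B[2] = 0 XOR 1 = 1
  B[3] = 1 XOR 0 = 1
  B[4] = 1 XOR 0 = 1
  B[5] = 1 XOR 1 = 0
  B[6] = 0 XOR 0 = 0
  B[7] = 0 XOR 0 = 0
  B[8] = 0 XOR 0 = 0
  B[9] = 0 XOR 0 = 0
  B[10] = 0 XOR 0 = 0
  B[11] = 0 XOR 0 = 0
  B[12] = 0 XOR 0 = 0
  B[13] = 0 XOR 0 = 0
  B[14] = 0 XOR 0 = 0
  B[15] = 0 XOR 1 = 1
= 1011100000000001 (47105 decimal)


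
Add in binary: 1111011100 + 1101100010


Align and add column by column (LSB to MSB, carry propagating):
  01111011100
+ 01101100010
  -----------
  col 0: 0 + 0 + 0 (carry in) = 0 → bit 0, carry out 0
  col 1: 0 + 1 + 0 (carry in) = 1 → bit 1, carry out 0
  col 2: 1 + 0 + 0 (carry in) = 1 → bit 1, carry out 0
  col 3: 1 + 0 + 0 (carry in) = 1 → bit 1, carry out 0
  col 4: 1 + 0 + 0 (carry in) = 1 → bit 1, carry out 0
  col 5: 0 + 1 + 0 (carry in) = 1 → bit 1, carry out 0
  col 6: 1 + 1 + 0 (carry in) = 2 → bit 0, carry out 1
  col 7: 1 + 0 + 1 (carry in) = 2 → bit 0, carry out 1
  col 8: 1 + 1 + 1 (carry in) = 3 → bit 1, carry out 1
  col 9: 1 + 1 + 1 (carry in) = 3 → bit 1, carry out 1
  col 10: 0 + 0 + 1 (carry in) = 1 → bit 1, carry out 0
Reading bits MSB→LSB: 11100111110
Strip leading zeros: 11100111110
= 11100111110


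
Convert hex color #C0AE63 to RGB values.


Hex: #C0AE63
R = C0₁₆ = 192
G = AE₁₆ = 174
B = 63₁₆ = 99
= RGB(192, 174, 99)


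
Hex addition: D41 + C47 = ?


Align and add column by column (LSB to MSB, each column mod 16 with carry):
  0D41
+ 0C47
  ----
  col 0: 1(1) + 7(7) + 0 (carry in) = 8 → 8(8), carry out 0
  col 1: 4(4) + 4(4) + 0 (carry in) = 8 → 8(8), carry out 0
  col 2: D(13) + C(12) + 0 (carry in) = 25 → 9(9), carry out 1
  col 3: 0(0) + 0(0) + 1 (carry in) = 1 → 1(1), carry out 0
Reading digits MSB→LSB: 1988
Strip leading zeros: 1988
= 0x1988


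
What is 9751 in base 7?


Divide by 7 repeatedly:
9751 ÷ 7 = 1393 remainder 0
1393 ÷ 7 = 199 remainder 0
199 ÷ 7 = 28 remainder 3
28 ÷ 7 = 4 remainder 0
4 ÷ 7 = 0 remainder 4
Reading remainders bottom-up:
= 40300


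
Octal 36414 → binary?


Each octal digit → 3 binary bits:
  3 = 011
  6 = 110
  4 = 100
  1 = 001
  4 = 100
Concatenate: 011 110 100 001 100
= 011110100001100


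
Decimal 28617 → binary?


Divide by 2 repeatedly:
28617 ÷ 2 = 14308 remainder 1
14308 ÷ 2 = 7154 remainder 0
7154 ÷ 2 = 3577 remainder 0
3577 ÷ 2 = 1788 remainder 1
1788 ÷ 2 = 894 remainder 0
894 ÷ 2 = 447 remainder 0
447 ÷ 2 = 223 remainder 1
223 ÷ 2 = 111 remainder 1
111 ÷ 2 = 55 remainder 1
55 ÷ 2 = 27 remainder 1
27 ÷ 2 = 13 remainder 1
13 ÷ 2 = 6 remainder 1
6 ÷ 2 = 3 remainder 0
3 ÷ 2 = 1 remainder 1
1 ÷ 2 = 0 remainder 1
Reading remainders bottom-up:
= 110111111001001


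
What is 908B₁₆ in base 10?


Positional values:
Position 0: B × 16^0 = 11 × 1 = 11
Position 1: 8 × 16^1 = 8 × 16 = 128
Position 2: 0 × 16^2 = 0 × 256 = 0
Position 3: 9 × 16^3 = 9 × 4096 = 36864
Sum = 11 + 128 + 0 + 36864
= 37003


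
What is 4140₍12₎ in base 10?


Positional values (base 12):
  0 × 12^0 = 0 × 1 = 0
  4 × 12^1 = 4 × 12 = 48
  1 × 12^2 = 1 × 144 = 144
  4 × 12^3 = 4 × 1728 = 6912
Sum = 0 + 48 + 144 + 6912
= 7104


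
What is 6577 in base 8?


Divide by 8 repeatedly:
6577 ÷ 8 = 822 remainder 1
822 ÷ 8 = 102 remainder 6
102 ÷ 8 = 12 remainder 6
12 ÷ 8 = 1 remainder 4
1 ÷ 8 = 0 remainder 1
Reading remainders bottom-up:
= 0o14661


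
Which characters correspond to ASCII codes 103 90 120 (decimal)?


Codes (decimal): 103 90 120
Per-code ASCII lookup:
  103  (range 97-122: lowercase, 103 - 97 = 6) → 'g'
  90  (range 65-90: uppercase, 90 - 65 = 25) → 'Z'
  120  (range 97-122: lowercase, 120 - 97 = 23) → 'x'
= 'gZx'


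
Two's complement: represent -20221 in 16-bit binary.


Original: 0100111011111101
Step 1 - Invert all bits: 1011000100000010
Step 2 - Add 1: 1011000100000010 + 1
= 1011000100000011 (represents -20221)


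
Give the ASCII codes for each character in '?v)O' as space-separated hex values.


String: '?v)O'  (4 characters)
Per-character ASCII lookup:
  '?': special character: '?' = 63 → 0x3F
  'v': lowercase starts at 97: 'v' = 97 + 21 = 118 → 0x76
  ')': special character: ')' = 41 → 0x29
  'O': uppercase starts at 65: 'O' = 65 + 14 = 79 → 0x4F
= 0x3F 0x76 0x29 0x4F


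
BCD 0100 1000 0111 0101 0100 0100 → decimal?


Each 4-bit group → digit:
  0100 → 4
  1000 → 8
  0111 → 7
  0101 → 5
  0100 → 4
  0100 → 4
= 487544


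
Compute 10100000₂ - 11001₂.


Align and subtract column by column (LSB to MSB, borrowing when needed):
  10100000
- 00011001
  --------
  col 0: (0 - 0 borrow-in) - 1 → borrow from next column: (0+2) - 1 = 1, borrow out 1
  col 1: (0 - 1 borrow-in) - 0 → borrow from next column: (-1+2) - 0 = 1, borrow out 1
  col 2: (0 - 1 borrow-in) - 0 → borrow from next column: (-1+2) - 0 = 1, borrow out 1
  col 3: (0 - 1 borrow-in) - 1 → borrow from next column: (-1+2) - 1 = 0, borrow out 1
  col 4: (0 - 1 borrow-in) - 1 → borrow from next column: (-1+2) - 1 = 0, borrow out 1
  col 5: (1 - 1 borrow-in) - 0 → 0 - 0 = 0, borrow out 0
  col 6: (0 - 0 borrow-in) - 0 → 0 - 0 = 0, borrow out 0
  col 7: (1 - 0 borrow-in) - 0 → 1 - 0 = 1, borrow out 0
Reading bits MSB→LSB: 10000111
Strip leading zeros: 10000111
= 10000111


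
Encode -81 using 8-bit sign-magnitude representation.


Sign bit: 1 (negative)
Magnitude: 81 = 1010001
= 11010001


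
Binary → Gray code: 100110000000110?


Binary: 100110000000110
Gray code: G = B XOR (B >> 1)
B >> 1 = 010011000000011
100110000000110 XOR 010011000000011:
  1 XOR 0 = 1
  0 XOR 1 = 1
  0 XOR 0 = 0
  1 XOR 0 = 1
  1 XOR 1 = 0
  0 XOR 1 = 1
  0 XOR 0 = 0
  0 XOR 0 = 0
  0 XOR 0 = 0
  0 XOR 0 = 0
  0 XOR 0 = 0
  0 XOR 0 = 0
  1 XOR 0 = 1
  1 XOR 1 = 0
  0 XOR 1 = 1
= 110101000000101


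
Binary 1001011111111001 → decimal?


Positional values:
Bit 0: 1 × 2^0 = 1
Bit 3: 1 × 2^3 = 8
Bit 4: 1 × 2^4 = 16
Bit 5: 1 × 2^5 = 32
Bit 6: 1 × 2^6 = 64
Bit 7: 1 × 2^7 = 128
Bit 8: 1 × 2^8 = 256
Bit 9: 1 × 2^9 = 512
Bit 10: 1 × 2^10 = 1024
Bit 12: 1 × 2^12 = 4096
Bit 15: 1 × 2^15 = 32768
Sum = 1 + 8 + 16 + 32 + 64 + 128 + 256 + 512 + 1024 + 4096 + 32768
= 38905


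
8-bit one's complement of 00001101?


Original: 00001101
Invert all bits:
  bit 0: 0 → 1
  bit 1: 0 → 1
  bit 2: 0 → 1
  bit 3: 0 → 1
  bit 4: 1 → 0
  bit 5: 1 → 0
  bit 6: 0 → 1
  bit 7: 1 → 0
= 11110010


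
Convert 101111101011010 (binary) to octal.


Group into 3-bit groups: 101111101011010
  101 = 5
  111 = 7
  101 = 5
  011 = 3
  010 = 2
= 0o57532


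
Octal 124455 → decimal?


Positional values:
Position 0: 5 × 8^0 = 5
Position 1: 5 × 8^1 = 40
Position 2: 4 × 8^2 = 256
Position 3: 4 × 8^3 = 2048
Position 4: 2 × 8^4 = 8192
Position 5: 1 × 8^5 = 32768
Sum = 5 + 40 + 256 + 2048 + 8192 + 32768
= 43309


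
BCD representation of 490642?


Each digit → 4-bit binary:
  4 → 0100
  9 → 1001
  0 → 0000
  6 → 0110
  4 → 0100
  2 → 0010
= 0100 1001 0000 0110 0100 0010


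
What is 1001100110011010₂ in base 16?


Group into 4-bit nibbles: 1001100110011010
  1001 = 9
  1001 = 9
  1001 = 9
  1010 = A
= 0x999A


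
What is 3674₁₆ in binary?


Each hex digit → 4 binary bits:
  3 = 0011
  6 = 0110
  7 = 0111
  4 = 0100
Concatenate: 0011 0110 0111 0100
= 0011011001110100


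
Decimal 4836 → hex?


Divide by 16 repeatedly:
4836 ÷ 16 = 302 remainder 4 (4)
302 ÷ 16 = 18 remainder 14 (E)
18 ÷ 16 = 1 remainder 2 (2)
1 ÷ 16 = 0 remainder 1 (1)
Reading remainders bottom-up:
= 0x12E4


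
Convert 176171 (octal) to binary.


Each octal digit → 3 binary bits:
  1 = 001
  7 = 111
  6 = 110
  1 = 001
  7 = 111
  1 = 001
Concatenate: 001 111 110 001 111 001
= 001111110001111001


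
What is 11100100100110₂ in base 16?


Group into 4-bit nibbles: 0011100100100110
  0011 = 3
  1001 = 9
  0010 = 2
  0110 = 6
= 0x3926


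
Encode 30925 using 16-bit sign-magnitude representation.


Sign bit: 0 (positive)
Magnitude: 30925 = 111100011001101
= 0111100011001101


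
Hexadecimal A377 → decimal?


Positional values:
Position 0: 7 × 16^0 = 7 × 1 = 7
Position 1: 7 × 16^1 = 7 × 16 = 112
Position 2: 3 × 16^2 = 3 × 256 = 768
Position 3: A × 16^3 = 10 × 4096 = 40960
Sum = 7 + 112 + 768 + 40960
= 41847


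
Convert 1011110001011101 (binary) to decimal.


Positional values:
Bit 0: 1 × 2^0 = 1
Bit 2: 1 × 2^2 = 4
Bit 3: 1 × 2^3 = 8
Bit 4: 1 × 2^4 = 16
Bit 6: 1 × 2^6 = 64
Bit 10: 1 × 2^10 = 1024
Bit 11: 1 × 2^11 = 2048
Bit 12: 1 × 2^12 = 4096
Bit 13: 1 × 2^13 = 8192
Bit 15: 1 × 2^15 = 32768
Sum = 1 + 4 + 8 + 16 + 64 + 1024 + 2048 + 4096 + 8192 + 32768
= 48221


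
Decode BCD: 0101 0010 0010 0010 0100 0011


Each 4-bit group → digit:
  0101 → 5
  0010 → 2
  0010 → 2
  0010 → 2
  0100 → 4
  0011 → 3
= 522243


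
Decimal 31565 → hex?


Divide by 16 repeatedly:
31565 ÷ 16 = 1972 remainder 13 (D)
1972 ÷ 16 = 123 remainder 4 (4)
123 ÷ 16 = 7 remainder 11 (B)
7 ÷ 16 = 0 remainder 7 (7)
Reading remainders bottom-up:
= 0x7B4D


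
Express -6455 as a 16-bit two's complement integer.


Original: 0001100100110111
Step 1 - Invert all bits: 1110011011001000
Step 2 - Add 1: 1110011011001000 + 1
= 1110011011001001 (represents -6455)


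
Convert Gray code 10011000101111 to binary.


Gray code: 10011000101111
MSB stays the same: 1
Each subsequent bit = prev_binary XOR current_gray:
  B[1] = 1 XOR 0 = 1
  B[2] = 1 XOR 0 = 1
  B[3] = 1 XOR 1 = 0
  B[4] = 0 XOR 1 = 1
  B[5] = 1 XOR 0 = 1
  B[6] = 1 XOR 0 = 1
  B[7] = 1 XOR 0 = 1
  B[8] = 1 XOR 1 = 0
  B[9] = 0 XOR 0 = 0
  B[10] = 0 XOR 1 = 1
  B[11] = 1 XOR 1 = 0
  B[12] = 0 XOR 1 = 1
  B[13] = 1 XOR 1 = 0
= 11101111001010 (15306 decimal)


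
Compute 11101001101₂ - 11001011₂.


Align and subtract column by column (LSB to MSB, borrowing when needed):
  11101001101
- 00011001011
  -----------
  col 0: (1 - 0 borrow-in) - 1 → 1 - 1 = 0, borrow out 0
  col 1: (0 - 0 borrow-in) - 1 → borrow from next column: (0+2) - 1 = 1, borrow out 1
  col 2: (1 - 1 borrow-in) - 0 → 0 - 0 = 0, borrow out 0
  col 3: (1 - 0 borrow-in) - 1 → 1 - 1 = 0, borrow out 0
  col 4: (0 - 0 borrow-in) - 0 → 0 - 0 = 0, borrow out 0
  col 5: (0 - 0 borrow-in) - 0 → 0 - 0 = 0, borrow out 0
  col 6: (1 - 0 borrow-in) - 1 → 1 - 1 = 0, borrow out 0
  col 7: (0 - 0 borrow-in) - 1 → borrow from next column: (0+2) - 1 = 1, borrow out 1
  col 8: (1 - 1 borrow-in) - 0 → 0 - 0 = 0, borrow out 0
  col 9: (1 - 0 borrow-in) - 0 → 1 - 0 = 1, borrow out 0
  col 10: (1 - 0 borrow-in) - 0 → 1 - 0 = 1, borrow out 0
Reading bits MSB→LSB: 11010000010
Strip leading zeros: 11010000010
= 11010000010


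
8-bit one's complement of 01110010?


Original: 01110010
Invert all bits:
  bit 0: 0 → 1
  bit 1: 1 → 0
  bit 2: 1 → 0
  bit 3: 1 → 0
  bit 4: 0 → 1
  bit 5: 0 → 1
  bit 6: 1 → 0
  bit 7: 0 → 1
= 10001101


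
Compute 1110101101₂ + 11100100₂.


Align and add column by column (LSB to MSB, carry propagating):
  01110101101
+ 00011100100
  -----------
  col 0: 1 + 0 + 0 (carry in) = 1 → bit 1, carry out 0
  col 1: 0 + 0 + 0 (carry in) = 0 → bit 0, carry out 0
  col 2: 1 + 1 + 0 (carry in) = 2 → bit 0, carry out 1
  col 3: 1 + 0 + 1 (carry in) = 2 → bit 0, carry out 1
  col 4: 0 + 0 + 1 (carry in) = 1 → bit 1, carry out 0
  col 5: 1 + 1 + 0 (carry in) = 2 → bit 0, carry out 1
  col 6: 0 + 1 + 1 (carry in) = 2 → bit 0, carry out 1
  col 7: 1 + 1 + 1 (carry in) = 3 → bit 1, carry out 1
  col 8: 1 + 0 + 1 (carry in) = 2 → bit 0, carry out 1
  col 9: 1 + 0 + 1 (carry in) = 2 → bit 0, carry out 1
  col 10: 0 + 0 + 1 (carry in) = 1 → bit 1, carry out 0
Reading bits MSB→LSB: 10010010001
Strip leading zeros: 10010010001
= 10010010001


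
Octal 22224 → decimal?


Positional values:
Position 0: 4 × 8^0 = 4
Position 1: 2 × 8^1 = 16
Position 2: 2 × 8^2 = 128
Position 3: 2 × 8^3 = 1024
Position 4: 2 × 8^4 = 8192
Sum = 4 + 16 + 128 + 1024 + 8192
= 9364


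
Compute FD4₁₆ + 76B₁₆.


Align and add column by column (LSB to MSB, each column mod 16 with carry):
  0FD4
+ 076B
  ----
  col 0: 4(4) + B(11) + 0 (carry in) = 15 → F(15), carry out 0
  col 1: D(13) + 6(6) + 0 (carry in) = 19 → 3(3), carry out 1
  col 2: F(15) + 7(7) + 1 (carry in) = 23 → 7(7), carry out 1
  col 3: 0(0) + 0(0) + 1 (carry in) = 1 → 1(1), carry out 0
Reading digits MSB→LSB: 173F
Strip leading zeros: 173F
= 0x173F


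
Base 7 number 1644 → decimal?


Positional values (base 7):
  4 × 7^0 = 4 × 1 = 4
  4 × 7^1 = 4 × 7 = 28
  6 × 7^2 = 6 × 49 = 294
  1 × 7^3 = 1 × 343 = 343
Sum = 4 + 28 + 294 + 343
= 669


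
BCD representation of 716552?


Each digit → 4-bit binary:
  7 → 0111
  1 → 0001
  6 → 0110
  5 → 0101
  5 → 0101
  2 → 0010
= 0111 0001 0110 0101 0101 0010


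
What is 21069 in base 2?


Divide by 2 repeatedly:
21069 ÷ 2 = 10534 remainder 1
10534 ÷ 2 = 5267 remainder 0
5267 ÷ 2 = 2633 remainder 1
2633 ÷ 2 = 1316 remainder 1
1316 ÷ 2 = 658 remainder 0
658 ÷ 2 = 329 remainder 0
329 ÷ 2 = 164 remainder 1
164 ÷ 2 = 82 remainder 0
82 ÷ 2 = 41 remainder 0
41 ÷ 2 = 20 remainder 1
20 ÷ 2 = 10 remainder 0
10 ÷ 2 = 5 remainder 0
5 ÷ 2 = 2 remainder 1
2 ÷ 2 = 1 remainder 0
1 ÷ 2 = 0 remainder 1
Reading remainders bottom-up:
= 101001001001101


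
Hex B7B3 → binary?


Each hex digit → 4 binary bits:
  B = 1011
  7 = 0111
  B = 1011
  3 = 0011
Concatenate: 1011 0111 1011 0011
= 1011011110110011


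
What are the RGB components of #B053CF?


Hex: #B053CF
R = B0₁₆ = 176
G = 53₁₆ = 83
B = CF₁₆ = 207
= RGB(176, 83, 207)


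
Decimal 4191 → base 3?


Divide by 3 repeatedly:
4191 ÷ 3 = 1397 remainder 0
1397 ÷ 3 = 465 remainder 2
465 ÷ 3 = 155 remainder 0
155 ÷ 3 = 51 remainder 2
51 ÷ 3 = 17 remainder 0
17 ÷ 3 = 5 remainder 2
5 ÷ 3 = 1 remainder 2
1 ÷ 3 = 0 remainder 1
Reading remainders bottom-up:
= 12202020


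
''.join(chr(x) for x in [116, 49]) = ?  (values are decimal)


Codes (decimal): 116 49
Per-code ASCII lookup:
  116  (range 97-122: lowercase, 116 - 97 = 19) → 't'
  49  (range 48-57: digits, 49 - 48 = 1) → '1'
= 't1'


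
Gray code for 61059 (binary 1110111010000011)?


Binary: 1110111010000011
Gray code: G = B XOR (B >> 1)
B >> 1 = 0111011101000001
1110111010000011 XOR 0111011101000001:
  1 XOR 0 = 1
  1 XOR 1 = 0
  1 XOR 1 = 0
  0 XOR 1 = 1
  1 XOR 0 = 1
  1 XOR 1 = 0
  1 XOR 1 = 0
  0 XOR 1 = 1
  1 XOR 0 = 1
  0 XOR 1 = 1
  0 XOR 0 = 0
  0 XOR 0 = 0
  0 XOR 0 = 0
  0 XOR 0 = 0
  1 XOR 0 = 1
  1 XOR 1 = 0
= 1001100111000010


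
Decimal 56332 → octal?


Divide by 8 repeatedly:
56332 ÷ 8 = 7041 remainder 4
7041 ÷ 8 = 880 remainder 1
880 ÷ 8 = 110 remainder 0
110 ÷ 8 = 13 remainder 6
13 ÷ 8 = 1 remainder 5
1 ÷ 8 = 0 remainder 1
Reading remainders bottom-up:
= 0o156014


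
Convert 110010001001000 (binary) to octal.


Group into 3-bit groups: 110010001001000
  110 = 6
  010 = 2
  001 = 1
  001 = 1
  000 = 0
= 0o62110


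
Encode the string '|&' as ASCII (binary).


String: '|&'  (2 characters)
Per-character ASCII lookup:
  '|': special character: '|' = 124 → 1111100
  '&': special character: '&' = 38 → 100110
= 1111100 100110


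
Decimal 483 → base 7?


Divide by 7 repeatedly:
483 ÷ 7 = 69 remainder 0
69 ÷ 7 = 9 remainder 6
9 ÷ 7 = 1 remainder 2
1 ÷ 7 = 0 remainder 1
Reading remainders bottom-up:
= 1260


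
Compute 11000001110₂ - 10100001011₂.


Align and subtract column by column (LSB to MSB, borrowing when needed):
  11000001110
- 10100001011
  -----------
  col 0: (0 - 0 borrow-in) - 1 → borrow from next column: (0+2) - 1 = 1, borrow out 1
  col 1: (1 - 1 borrow-in) - 1 → borrow from next column: (0+2) - 1 = 1, borrow out 1
  col 2: (1 - 1 borrow-in) - 0 → 0 - 0 = 0, borrow out 0
  col 3: (1 - 0 borrow-in) - 1 → 1 - 1 = 0, borrow out 0
  col 4: (0 - 0 borrow-in) - 0 → 0 - 0 = 0, borrow out 0
  col 5: (0 - 0 borrow-in) - 0 → 0 - 0 = 0, borrow out 0
  col 6: (0 - 0 borrow-in) - 0 → 0 - 0 = 0, borrow out 0
  col 7: (0 - 0 borrow-in) - 0 → 0 - 0 = 0, borrow out 0
  col 8: (0 - 0 borrow-in) - 1 → borrow from next column: (0+2) - 1 = 1, borrow out 1
  col 9: (1 - 1 borrow-in) - 0 → 0 - 0 = 0, borrow out 0
  col 10: (1 - 0 borrow-in) - 1 → 1 - 1 = 0, borrow out 0
Reading bits MSB→LSB: 00100000011
Strip leading zeros: 100000011
= 100000011
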